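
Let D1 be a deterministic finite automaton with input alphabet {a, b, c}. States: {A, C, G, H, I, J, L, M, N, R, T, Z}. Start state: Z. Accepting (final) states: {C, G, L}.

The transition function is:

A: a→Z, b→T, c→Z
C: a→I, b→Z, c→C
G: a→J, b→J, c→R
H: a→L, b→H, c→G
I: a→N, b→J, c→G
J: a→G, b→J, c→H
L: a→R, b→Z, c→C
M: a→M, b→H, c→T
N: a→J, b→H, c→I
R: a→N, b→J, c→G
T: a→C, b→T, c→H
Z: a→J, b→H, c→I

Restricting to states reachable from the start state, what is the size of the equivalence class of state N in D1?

2

States {A,M,T} cannot be reached from the start state, so discard them.
P0 = {C,G,L} | {H,I,J,N,R,Z}.
On input c, block {C,G,L} splits into {C,L} and {G}.
On input a, block {H,I,J,N,R,Z} splits into {I,N,R,Z} and {H} and {J}.
Refine {I,N,R,Z} on symbol a: members go to different blocks, giving {N,Z} and {I,R}.
No further refinement is possible. Final partition (6 blocks): {C,L} | {N,Z} | {G} | {H} | {J} | {I,R}.
The equivalence class containing N is {N,Z}, of size 2.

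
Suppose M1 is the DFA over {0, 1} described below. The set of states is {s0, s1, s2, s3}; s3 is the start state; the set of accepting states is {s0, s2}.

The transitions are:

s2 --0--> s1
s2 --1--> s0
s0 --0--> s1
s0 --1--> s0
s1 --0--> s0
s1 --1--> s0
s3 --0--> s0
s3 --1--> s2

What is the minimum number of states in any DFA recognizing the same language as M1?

2

Every state is reachable, so we keep all 4.
Initial partition by acceptance: {s0,s2} | {s1,s3}.
No further refinement is possible. Final partition (2 blocks): {s0,s2} | {s1,s3}.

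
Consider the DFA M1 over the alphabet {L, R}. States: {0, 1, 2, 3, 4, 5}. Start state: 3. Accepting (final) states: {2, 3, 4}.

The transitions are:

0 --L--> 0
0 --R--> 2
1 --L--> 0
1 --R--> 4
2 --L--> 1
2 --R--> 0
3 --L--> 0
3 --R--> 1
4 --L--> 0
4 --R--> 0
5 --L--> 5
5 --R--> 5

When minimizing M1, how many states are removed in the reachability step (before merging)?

1

Starting at 3 and following transitions, the reachable set is {0, 1, 2, 3, 4}. That leaves 5 unreachable — 1 in total.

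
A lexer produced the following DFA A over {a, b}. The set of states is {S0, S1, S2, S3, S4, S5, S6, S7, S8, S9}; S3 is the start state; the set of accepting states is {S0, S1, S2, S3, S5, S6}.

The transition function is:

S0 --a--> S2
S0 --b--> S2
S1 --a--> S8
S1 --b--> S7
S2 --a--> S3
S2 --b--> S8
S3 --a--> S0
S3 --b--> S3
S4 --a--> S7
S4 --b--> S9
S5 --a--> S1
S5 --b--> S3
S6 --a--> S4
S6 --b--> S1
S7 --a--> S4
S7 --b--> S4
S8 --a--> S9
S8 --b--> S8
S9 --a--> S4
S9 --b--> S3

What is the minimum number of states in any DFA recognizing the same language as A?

7

States {S1,S5,S6} cannot be reached from the start state, so discard them.
Start with accepting vs non-accepting: {S0,S2,S3} | {S4,S7,S8,S9}.
On input b, block {S0,S2,S3} splits into {S0,S3} and {S2}.
On input a, block {S0,S3} splits into {S0} and {S3}.
On input b, block {S4,S7,S8,S9} splits into {S4,S7,S8} and {S9}.
Split {S4,S7,S8} by δ(·,a) → {S4,S7} and {S8}.
On input b, block {S4,S7} splits into {S4} and {S7}.
No further refinement is possible. Final partition (7 blocks): {S0} | {S4} | {S2} | {S3} | {S9} | {S8} | {S7}.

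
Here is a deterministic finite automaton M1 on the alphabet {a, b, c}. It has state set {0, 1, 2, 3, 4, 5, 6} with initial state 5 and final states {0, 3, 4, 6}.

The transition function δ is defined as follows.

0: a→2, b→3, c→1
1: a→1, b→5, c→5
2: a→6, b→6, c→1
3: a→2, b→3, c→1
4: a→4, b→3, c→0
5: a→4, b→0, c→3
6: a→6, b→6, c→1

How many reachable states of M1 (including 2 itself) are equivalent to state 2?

1

Start with accepting vs non-accepting: {0,3,4,6} | {1,2,5}.
Refine {0,3,4,6} on symbol a: members go to different blocks, giving {0,3} and {4,6}.
Split {1,2,5} by δ(·,a) → {2,5} and {1}.
On input b, block {2,5} splits into {2} and {5}.
Refine {4,6} on symbol b: members go to different blocks, giving {4} and {6}.
Stable partition: {0,3} | {2} | {4} | {1} | {5} | {6} — 6 equivalence classes.
State 2 belongs to the block {2}, which has 1 states.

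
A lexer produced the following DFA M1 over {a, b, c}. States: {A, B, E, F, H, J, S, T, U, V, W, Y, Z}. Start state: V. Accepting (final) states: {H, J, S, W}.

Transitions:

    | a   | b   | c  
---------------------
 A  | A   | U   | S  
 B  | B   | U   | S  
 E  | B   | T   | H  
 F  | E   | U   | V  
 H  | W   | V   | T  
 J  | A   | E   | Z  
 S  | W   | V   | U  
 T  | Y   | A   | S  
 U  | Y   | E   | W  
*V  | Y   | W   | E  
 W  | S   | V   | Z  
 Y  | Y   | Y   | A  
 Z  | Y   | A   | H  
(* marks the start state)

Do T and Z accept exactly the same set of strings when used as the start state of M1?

States {F,J} cannot be reached from the start state, so discard them.
Start with accepting vs non-accepting: {H,S,W} | {A,B,E,T,U,V,Y,Z}.
Refine {A,B,E,T,U,V,Y,Z} on symbol b: members go to different blocks, giving {A,B,E,T,U,Y,Z} and {V}.
On input c, block {A,B,E,T,U,Y,Z} splits into {A,B,E,T,U,Z} and {Y}.
Split {A,B,E,T,U,Z} by δ(·,a) → {T,U,Z} and {A,B,E}.
The partition is now stable with 5 blocks: {H,S,W} | {T,U,Z} | {V} | {Y} | {A,B,E}.
T and Z lie in the same block of the stable partition, so they are equivalent — no string distinguishes them.

Yes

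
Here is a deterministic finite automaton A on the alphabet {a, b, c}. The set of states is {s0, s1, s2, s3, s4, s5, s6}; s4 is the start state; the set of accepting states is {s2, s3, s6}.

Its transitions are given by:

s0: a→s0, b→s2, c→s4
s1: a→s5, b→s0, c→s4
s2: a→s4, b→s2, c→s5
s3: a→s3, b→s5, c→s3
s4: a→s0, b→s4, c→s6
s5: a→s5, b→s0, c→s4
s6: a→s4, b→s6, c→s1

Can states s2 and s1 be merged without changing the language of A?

Reachable states from the start: {s0,s1,s2,s4,s5,s6}. Unreachable: {s3} — drop them.
P0 = {s2,s6} | {s0,s1,s4,s5}.
On input b, block {s0,s1,s4,s5} splits into {s1,s4,s5} and {s0}.
On input a, block {s1,s4,s5} splits into {s1,s5} and {s4}.
Stable partition: {s2,s6} | {s1,s5} | {s0} | {s4} — 4 equivalence classes.
s2 and s1 end up in different blocks, so they are distinguishable. For instance, the string 'ε' is accepted from only s2.

No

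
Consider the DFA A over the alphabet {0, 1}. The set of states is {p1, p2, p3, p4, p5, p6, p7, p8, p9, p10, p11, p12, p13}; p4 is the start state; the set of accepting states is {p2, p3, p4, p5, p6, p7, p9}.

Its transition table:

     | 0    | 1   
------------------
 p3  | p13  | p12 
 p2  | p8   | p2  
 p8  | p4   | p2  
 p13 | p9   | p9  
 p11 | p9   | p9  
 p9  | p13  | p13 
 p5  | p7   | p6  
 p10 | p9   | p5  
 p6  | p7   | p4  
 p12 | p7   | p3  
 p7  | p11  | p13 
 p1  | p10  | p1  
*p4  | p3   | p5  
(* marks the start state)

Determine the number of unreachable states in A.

4

No path from p4 leads to p1, p2, p8, p10; the other 9 states are all reachable.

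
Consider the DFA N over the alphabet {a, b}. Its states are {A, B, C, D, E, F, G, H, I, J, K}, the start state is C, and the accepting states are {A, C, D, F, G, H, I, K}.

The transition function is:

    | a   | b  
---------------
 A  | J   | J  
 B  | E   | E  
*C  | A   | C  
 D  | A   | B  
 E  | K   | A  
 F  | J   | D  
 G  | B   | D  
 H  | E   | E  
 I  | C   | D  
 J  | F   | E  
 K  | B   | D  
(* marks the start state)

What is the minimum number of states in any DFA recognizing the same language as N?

Reachable states from the start: {A,B,C,D,E,F,J,K}. Unreachable: {G,H,I} — drop them.
Initial partition by acceptance: {A,C,D,F,K} | {B,E,J}.
Split {A,C,D,F,K} by δ(·,a) → {A,F,K} and {C,D}.
On input b, block {A,F,K} splits into {F,K} and {A}.
Refine {B,E,J} on symbol a: members go to different blocks, giving {E,J} and {B}.
Refine {F,K} on symbol a: members go to different blocks, giving {F} and {K}.
On input a, block {E,J} splits into {E} and {J}.
Refine {C,D} on symbol b: members go to different blocks, giving {C} and {D}.
Stable partition: {F} | {E} | {C} | {A} | {B} | {K} | {J} | {D} — 8 equivalence classes.

8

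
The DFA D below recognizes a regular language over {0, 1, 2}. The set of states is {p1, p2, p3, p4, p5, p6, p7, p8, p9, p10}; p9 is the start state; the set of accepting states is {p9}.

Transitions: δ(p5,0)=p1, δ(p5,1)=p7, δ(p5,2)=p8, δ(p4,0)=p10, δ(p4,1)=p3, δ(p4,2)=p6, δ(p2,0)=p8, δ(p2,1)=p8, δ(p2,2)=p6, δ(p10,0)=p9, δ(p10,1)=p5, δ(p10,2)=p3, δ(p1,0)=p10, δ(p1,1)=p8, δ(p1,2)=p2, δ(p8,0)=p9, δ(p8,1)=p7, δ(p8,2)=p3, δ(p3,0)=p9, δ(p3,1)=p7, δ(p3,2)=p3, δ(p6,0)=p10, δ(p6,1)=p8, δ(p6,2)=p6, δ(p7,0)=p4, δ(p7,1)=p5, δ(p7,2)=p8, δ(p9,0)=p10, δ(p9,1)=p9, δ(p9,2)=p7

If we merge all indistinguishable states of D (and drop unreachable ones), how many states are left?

4

Every state is reachable, so we keep all 10.
Initial partition by acceptance: {p9} | {p1,p2,p3,p4,p5,p6,p7,p8,p10}.
Refine {p1,p2,p3,p4,p5,p6,p7,p8,p10} on symbol 0: members go to different blocks, giving {p1,p2,p4,p5,p6,p7} and {p3,p8,p10}.
On input 0, block {p1,p2,p4,p5,p6,p7} splits into {p1,p2,p4,p6} and {p5,p7}.
Stable partition: {p9} | {p1,p2,p4,p6} | {p3,p8,p10} | {p5,p7} — 4 equivalence classes.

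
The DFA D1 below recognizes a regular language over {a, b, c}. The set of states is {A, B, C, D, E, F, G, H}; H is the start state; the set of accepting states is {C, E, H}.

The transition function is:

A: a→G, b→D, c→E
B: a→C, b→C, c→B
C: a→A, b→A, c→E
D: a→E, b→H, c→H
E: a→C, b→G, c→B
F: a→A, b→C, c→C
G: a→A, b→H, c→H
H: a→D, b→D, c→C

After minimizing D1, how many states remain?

States {F} cannot be reached from the start state, so discard them.
Initial partition by acceptance: {C,E,H} | {A,B,D,G}.
On input a, block {C,E,H} splits into {C,H} and {E}.
Refine {C,H} on symbol c: members go to different blocks, giving {C} and {H}.
Refine {A,B,D,G} on symbol a: members go to different blocks, giving {A,G} and {B} and {D}.
On input b, block {A,G} splits into {A} and {G}.
No further refinement is possible. Final partition (7 blocks): {C} | {A} | {E} | {H} | {B} | {D} | {G}.

7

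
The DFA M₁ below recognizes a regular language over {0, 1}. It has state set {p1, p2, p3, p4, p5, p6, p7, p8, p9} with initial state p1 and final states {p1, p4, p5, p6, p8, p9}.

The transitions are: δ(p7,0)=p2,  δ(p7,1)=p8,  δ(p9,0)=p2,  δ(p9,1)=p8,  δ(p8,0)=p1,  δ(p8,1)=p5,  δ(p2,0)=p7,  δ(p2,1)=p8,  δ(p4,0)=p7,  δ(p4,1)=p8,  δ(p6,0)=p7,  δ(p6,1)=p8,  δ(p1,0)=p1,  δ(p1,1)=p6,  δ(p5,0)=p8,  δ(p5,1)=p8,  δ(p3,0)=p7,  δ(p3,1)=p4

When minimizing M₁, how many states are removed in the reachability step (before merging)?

3

No path from p1 leads to p3, p4, p9; the other 6 states are all reachable.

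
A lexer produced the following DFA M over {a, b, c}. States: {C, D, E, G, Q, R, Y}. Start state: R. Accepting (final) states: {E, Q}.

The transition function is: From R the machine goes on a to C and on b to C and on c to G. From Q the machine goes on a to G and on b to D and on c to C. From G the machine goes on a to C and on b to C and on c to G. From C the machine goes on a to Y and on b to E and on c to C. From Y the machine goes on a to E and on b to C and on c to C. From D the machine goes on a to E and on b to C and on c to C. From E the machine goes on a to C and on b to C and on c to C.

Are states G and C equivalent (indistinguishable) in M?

No

States {D,Q} cannot be reached from the start state, so discard them.
P0 = {E} | {C,G,R,Y}.
On input a, block {C,G,R,Y} splits into {C,G,R} and {Y}.
Refine {C,G,R} on symbol a: members go to different blocks, giving {G,R} and {C}.
Stable partition: {E} | {G,R} | {Y} | {C} — 4 equivalence classes.
G and C end up in different blocks, so they are distinguishable. For instance, the string 'b' is accepted from only C.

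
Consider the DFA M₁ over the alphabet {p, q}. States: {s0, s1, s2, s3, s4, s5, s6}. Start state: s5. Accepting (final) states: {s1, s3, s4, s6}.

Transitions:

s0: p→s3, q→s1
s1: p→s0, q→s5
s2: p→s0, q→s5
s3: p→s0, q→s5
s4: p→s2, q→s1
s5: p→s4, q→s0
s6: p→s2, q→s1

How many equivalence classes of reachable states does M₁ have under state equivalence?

Reachable states from the start: {s0,s1,s2,s3,s4,s5}. Unreachable: {s6} — drop them.
Initial partition by acceptance: {s1,s3,s4} | {s0,s2,s5}.
Refine {s1,s3,s4} on symbol q: members go to different blocks, giving {s1,s3} and {s4}.
Refine {s0,s2,s5} on symbol p: members go to different blocks, giving {s0} and {s2} and {s5}.
No further refinement is possible. Final partition (5 blocks): {s1,s3} | {s0} | {s4} | {s2} | {s5}.

5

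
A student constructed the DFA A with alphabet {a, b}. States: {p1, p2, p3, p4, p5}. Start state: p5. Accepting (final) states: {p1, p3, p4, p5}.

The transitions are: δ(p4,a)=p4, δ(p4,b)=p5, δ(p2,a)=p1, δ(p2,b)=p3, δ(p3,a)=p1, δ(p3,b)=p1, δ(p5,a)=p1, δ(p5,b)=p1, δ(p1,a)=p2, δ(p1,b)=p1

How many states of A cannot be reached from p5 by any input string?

1

Starting at p5 and following transitions, the reachable set is {p1, p2, p3, p5}. That leaves p4 unreachable — 1 in total.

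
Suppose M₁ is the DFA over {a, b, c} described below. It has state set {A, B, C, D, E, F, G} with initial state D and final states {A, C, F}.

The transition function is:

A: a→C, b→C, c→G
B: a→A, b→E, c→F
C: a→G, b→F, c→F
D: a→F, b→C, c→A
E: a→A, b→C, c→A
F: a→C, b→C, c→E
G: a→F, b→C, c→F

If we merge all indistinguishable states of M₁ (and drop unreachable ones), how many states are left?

First remove the unreachable states {B}; 6 states remain.
P0 = {A,C,F} | {D,E,G}.
Refine {A,C,F} on symbol a: members go to different blocks, giving {A,F} and {C}.
The partition is now stable with 3 blocks: {A,F} | {D,E,G} | {C}.

3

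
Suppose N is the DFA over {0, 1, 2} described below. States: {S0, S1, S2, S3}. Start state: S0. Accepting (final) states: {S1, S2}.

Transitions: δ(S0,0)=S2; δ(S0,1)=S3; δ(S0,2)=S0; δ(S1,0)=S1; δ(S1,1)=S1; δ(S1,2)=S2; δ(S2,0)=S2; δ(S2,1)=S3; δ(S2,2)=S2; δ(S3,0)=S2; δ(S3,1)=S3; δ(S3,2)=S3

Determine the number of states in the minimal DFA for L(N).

2

States {S1} cannot be reached from the start state, so discard them.
Initial partition by acceptance: {S2} | {S0,S3}.
No further refinement is possible. Final partition (2 blocks): {S2} | {S0,S3}.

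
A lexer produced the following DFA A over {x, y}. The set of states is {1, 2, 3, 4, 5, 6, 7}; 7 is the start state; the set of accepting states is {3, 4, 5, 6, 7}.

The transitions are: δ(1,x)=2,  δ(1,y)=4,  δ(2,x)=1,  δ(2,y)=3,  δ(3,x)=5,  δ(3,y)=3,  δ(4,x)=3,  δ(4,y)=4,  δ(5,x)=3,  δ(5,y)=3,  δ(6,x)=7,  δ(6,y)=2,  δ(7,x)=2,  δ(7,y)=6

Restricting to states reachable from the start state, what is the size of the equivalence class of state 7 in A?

1

All states are reachable from the start state.
Start with accepting vs non-accepting: {3,4,5,6,7} | {1,2}.
Split {3,4,5,6,7} by δ(·,x) → {3,4,5,6} and {7}.
On input x, block {3,4,5,6} splits into {3,4,5} and {6}.
The partition is now stable with 4 blocks: {3,4,5} | {1,2} | {7} | {6}.
State 7 belongs to the block {7}, which has 1 states.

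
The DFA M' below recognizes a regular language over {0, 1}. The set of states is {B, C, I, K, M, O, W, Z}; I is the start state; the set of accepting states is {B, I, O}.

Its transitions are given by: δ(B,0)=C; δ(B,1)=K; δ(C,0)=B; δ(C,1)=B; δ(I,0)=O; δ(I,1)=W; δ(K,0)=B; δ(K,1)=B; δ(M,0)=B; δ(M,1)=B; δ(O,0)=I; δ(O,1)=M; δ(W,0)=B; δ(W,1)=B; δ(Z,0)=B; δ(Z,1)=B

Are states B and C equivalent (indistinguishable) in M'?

First remove the unreachable states {Z}; 7 states remain.
Initial partition by acceptance: {B,I,O} | {C,K,M,W}.
Refine {B,I,O} on symbol 0: members go to different blocks, giving {I,O} and {B}.
The partition is now stable with 3 blocks: {I,O} | {C,K,M,W} | {B}.
B and C end up in different blocks, so they are distinguishable. For instance, the string 'ε' is accepted from only B.

No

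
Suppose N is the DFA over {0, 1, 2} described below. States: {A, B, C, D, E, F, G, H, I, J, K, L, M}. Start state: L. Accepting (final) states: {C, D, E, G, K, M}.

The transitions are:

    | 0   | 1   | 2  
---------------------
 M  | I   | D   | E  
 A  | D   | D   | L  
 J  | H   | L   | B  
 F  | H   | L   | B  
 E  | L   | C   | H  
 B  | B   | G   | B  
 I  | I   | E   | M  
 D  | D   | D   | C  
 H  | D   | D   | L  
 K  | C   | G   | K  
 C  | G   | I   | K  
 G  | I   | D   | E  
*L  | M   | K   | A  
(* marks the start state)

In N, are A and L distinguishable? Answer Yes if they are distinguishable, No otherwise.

Yes

First remove the unreachable states {B,F,J}; 10 states remain.
Start with accepting vs non-accepting: {C,D,E,G,K,M} | {A,H,I,L}.
Split {C,D,E,G,K,M} by δ(·,0) → {C,D,K} and {E,G,M}.
Split {C,D,K} by δ(·,0) → {D,K} and {C}.
Split {D,K} by δ(·,0) → {D} and {K}.
Refine {A,H,I,L} on symbol 0: members go to different blocks, giving {A,H} and {I} and {L}.
Split {E,G,M} by δ(·,0) → {G,M} and {E}.
No further refinement is possible. Final partition (8 blocks): {D} | {A,H} | {G,M} | {C} | {K} | {I} | {L} | {E}.
A and L end up in different blocks, so they are distinguishable. For instance, the string '00' is accepted from only A.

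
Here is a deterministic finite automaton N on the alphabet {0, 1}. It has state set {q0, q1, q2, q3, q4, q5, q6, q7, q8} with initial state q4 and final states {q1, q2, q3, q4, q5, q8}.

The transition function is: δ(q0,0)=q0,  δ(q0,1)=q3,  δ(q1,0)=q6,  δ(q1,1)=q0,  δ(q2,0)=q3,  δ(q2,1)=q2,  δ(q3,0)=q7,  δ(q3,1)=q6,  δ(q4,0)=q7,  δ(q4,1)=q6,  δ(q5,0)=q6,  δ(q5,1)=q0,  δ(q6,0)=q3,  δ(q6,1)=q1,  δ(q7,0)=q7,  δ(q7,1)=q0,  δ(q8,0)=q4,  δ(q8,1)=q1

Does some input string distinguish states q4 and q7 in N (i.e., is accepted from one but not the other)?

Yes

States {q2,q5,q8} cannot be reached from the start state, so discard them.
Start with accepting vs non-accepting: {q1,q3,q4} | {q0,q6,q7}.
Refine {q0,q6,q7} on symbol 0: members go to different blocks, giving {q0,q7} and {q6}.
Split {q1,q3,q4} by δ(·,0) → {q3,q4} and {q1}.
Refine {q0,q7} on symbol 1: members go to different blocks, giving {q0} and {q7}.
Stable partition: {q3,q4} | {q0} | {q6} | {q1} | {q7} — 5 equivalence classes.
q4 and q7 end up in different blocks, so they are distinguishable. For instance, the string 'ε' is accepted from only q4.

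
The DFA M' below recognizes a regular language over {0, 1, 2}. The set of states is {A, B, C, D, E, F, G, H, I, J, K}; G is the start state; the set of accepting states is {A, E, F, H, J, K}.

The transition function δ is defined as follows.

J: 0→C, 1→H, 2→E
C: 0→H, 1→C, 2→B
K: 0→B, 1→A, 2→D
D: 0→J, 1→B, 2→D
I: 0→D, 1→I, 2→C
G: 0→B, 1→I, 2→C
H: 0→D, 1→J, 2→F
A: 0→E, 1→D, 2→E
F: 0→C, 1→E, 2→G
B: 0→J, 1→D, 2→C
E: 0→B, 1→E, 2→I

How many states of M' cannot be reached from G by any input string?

Starting at G and following transitions, the reachable set is {B, C, D, E, F, G, H, I, J}. That leaves A, K unreachable — 2 in total.

2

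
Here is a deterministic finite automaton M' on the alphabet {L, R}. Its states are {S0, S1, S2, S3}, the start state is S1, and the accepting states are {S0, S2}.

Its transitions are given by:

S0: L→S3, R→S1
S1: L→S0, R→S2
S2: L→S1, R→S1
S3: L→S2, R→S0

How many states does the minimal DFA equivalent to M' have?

2

Every state is reachable, so we keep all 4.
Initial partition by acceptance: {S0,S2} | {S1,S3}.
No further refinement is possible. Final partition (2 blocks): {S0,S2} | {S1,S3}.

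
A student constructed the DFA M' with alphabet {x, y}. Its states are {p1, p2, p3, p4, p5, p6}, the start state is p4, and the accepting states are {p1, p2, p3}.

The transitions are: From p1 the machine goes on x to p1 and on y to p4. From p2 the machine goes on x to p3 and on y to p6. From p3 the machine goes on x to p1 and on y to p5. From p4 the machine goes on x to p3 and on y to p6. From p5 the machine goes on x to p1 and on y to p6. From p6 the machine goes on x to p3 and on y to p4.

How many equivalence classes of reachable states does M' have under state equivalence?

First remove the unreachable states {p2}; 5 states remain.
Start with accepting vs non-accepting: {p1,p3} | {p4,p5,p6}.
The partition is now stable with 2 blocks: {p1,p3} | {p4,p5,p6}.

2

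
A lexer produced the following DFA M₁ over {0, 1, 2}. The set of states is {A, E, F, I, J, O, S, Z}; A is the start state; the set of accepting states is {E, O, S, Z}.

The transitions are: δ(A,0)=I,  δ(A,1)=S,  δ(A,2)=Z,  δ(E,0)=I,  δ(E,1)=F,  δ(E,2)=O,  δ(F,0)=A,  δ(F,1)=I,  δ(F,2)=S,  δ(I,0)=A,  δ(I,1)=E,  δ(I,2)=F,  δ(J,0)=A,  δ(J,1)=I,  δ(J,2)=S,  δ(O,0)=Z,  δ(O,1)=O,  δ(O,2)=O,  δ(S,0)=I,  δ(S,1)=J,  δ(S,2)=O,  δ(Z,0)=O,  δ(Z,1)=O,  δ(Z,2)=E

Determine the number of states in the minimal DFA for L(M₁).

Every state is reachable, so we keep all 8.
Start with accepting vs non-accepting: {E,O,S,Z} | {A,F,I,J}.
Split {E,O,S,Z} by δ(·,0) → {O,Z} and {E,S}.
Refine {O,Z} on symbol 2: members go to different blocks, giving {O} and {Z}.
On input 1, block {A,F,I,J} splits into {A,I} and {F,J}.
Split {A,I} by δ(·,2) → {I} and {A}.
The partition is now stable with 6 blocks: {O} | {I} | {E,S} | {Z} | {F,J} | {A}.

6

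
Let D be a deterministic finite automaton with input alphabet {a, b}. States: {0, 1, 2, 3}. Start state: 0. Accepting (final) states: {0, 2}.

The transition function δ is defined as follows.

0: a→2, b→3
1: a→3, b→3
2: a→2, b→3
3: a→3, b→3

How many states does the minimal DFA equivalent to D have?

States {1} cannot be reached from the start state, so discard them.
P0 = {0,2} | {3}.
Stable partition: {0,2} | {3} — 2 equivalence classes.

2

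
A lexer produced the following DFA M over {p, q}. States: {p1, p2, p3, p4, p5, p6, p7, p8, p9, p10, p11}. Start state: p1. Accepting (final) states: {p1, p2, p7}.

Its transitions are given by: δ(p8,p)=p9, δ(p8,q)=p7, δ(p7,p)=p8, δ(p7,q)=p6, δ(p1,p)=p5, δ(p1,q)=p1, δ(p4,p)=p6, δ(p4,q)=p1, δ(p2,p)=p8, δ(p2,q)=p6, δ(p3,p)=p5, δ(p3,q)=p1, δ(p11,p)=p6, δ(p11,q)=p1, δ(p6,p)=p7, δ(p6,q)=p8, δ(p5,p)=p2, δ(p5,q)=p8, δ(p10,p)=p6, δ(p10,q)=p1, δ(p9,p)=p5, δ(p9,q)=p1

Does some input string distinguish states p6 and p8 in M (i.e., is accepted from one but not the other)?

States {p3,p4,p10,p11} cannot be reached from the start state, so discard them.
Start with accepting vs non-accepting: {p1,p2,p7} | {p5,p6,p8,p9}.
Refine {p1,p2,p7} on symbol q: members go to different blocks, giving {p2,p7} and {p1}.
On input p, block {p5,p6,p8,p9} splits into {p5,p6} and {p8,p9}.
Split {p8,p9} by δ(·,p) → {p8} and {p9}.
The partition is now stable with 5 blocks: {p2,p7} | {p5,p6} | {p1} | {p8} | {p9}.
p6 and p8 end up in different blocks, so they are distinguishable. For instance, the string 'p' is accepted from only p6.

Yes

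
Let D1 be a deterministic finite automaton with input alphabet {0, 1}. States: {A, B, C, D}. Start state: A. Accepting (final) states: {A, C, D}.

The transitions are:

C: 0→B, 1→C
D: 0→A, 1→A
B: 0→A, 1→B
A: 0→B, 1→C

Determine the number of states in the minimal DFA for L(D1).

First remove the unreachable states {D}; 3 states remain.
Initial partition by acceptance: {A,C} | {B}.
The partition is now stable with 2 blocks: {A,C} | {B}.

2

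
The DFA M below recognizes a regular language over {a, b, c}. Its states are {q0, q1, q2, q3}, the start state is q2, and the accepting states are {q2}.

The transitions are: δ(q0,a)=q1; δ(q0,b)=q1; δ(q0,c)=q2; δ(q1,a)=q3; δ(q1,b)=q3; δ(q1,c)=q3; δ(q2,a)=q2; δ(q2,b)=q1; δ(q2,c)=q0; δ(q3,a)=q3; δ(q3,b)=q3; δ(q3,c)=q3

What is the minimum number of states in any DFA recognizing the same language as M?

3

Start with accepting vs non-accepting: {q2} | {q0,q1,q3}.
On input c, block {q0,q1,q3} splits into {q1,q3} and {q0}.
Stable partition: {q2} | {q1,q3} | {q0} — 3 equivalence classes.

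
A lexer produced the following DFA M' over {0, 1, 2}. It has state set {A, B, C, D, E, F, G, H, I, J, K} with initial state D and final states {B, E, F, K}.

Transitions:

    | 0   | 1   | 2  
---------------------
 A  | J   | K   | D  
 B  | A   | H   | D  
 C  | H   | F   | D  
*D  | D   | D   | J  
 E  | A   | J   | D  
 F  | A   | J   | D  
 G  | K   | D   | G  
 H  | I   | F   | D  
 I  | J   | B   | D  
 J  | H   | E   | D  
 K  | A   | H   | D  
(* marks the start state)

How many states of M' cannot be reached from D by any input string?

BFS from D reaches {A, B, D, E, F, H, I, J, K}; the 2 state(s) C, G are never visited.

2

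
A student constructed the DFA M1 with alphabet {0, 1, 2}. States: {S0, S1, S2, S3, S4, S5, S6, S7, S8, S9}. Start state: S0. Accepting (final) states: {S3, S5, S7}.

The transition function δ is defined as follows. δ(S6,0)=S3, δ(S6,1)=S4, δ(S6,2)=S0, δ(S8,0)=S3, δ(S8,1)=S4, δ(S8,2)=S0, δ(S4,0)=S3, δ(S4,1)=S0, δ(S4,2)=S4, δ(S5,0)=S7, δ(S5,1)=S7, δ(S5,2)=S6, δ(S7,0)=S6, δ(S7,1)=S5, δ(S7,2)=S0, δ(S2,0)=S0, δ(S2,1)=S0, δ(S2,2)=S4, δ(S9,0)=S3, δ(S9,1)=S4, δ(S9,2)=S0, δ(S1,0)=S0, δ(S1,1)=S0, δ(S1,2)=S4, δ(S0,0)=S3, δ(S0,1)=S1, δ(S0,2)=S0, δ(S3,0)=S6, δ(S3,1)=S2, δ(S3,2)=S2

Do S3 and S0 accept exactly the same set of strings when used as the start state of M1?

No

Reachable states from the start: {S0,S1,S2,S3,S4,S6}. Unreachable: {S5,S7,S8,S9} — drop them.
Start with accepting vs non-accepting: {S3} | {S0,S1,S2,S4,S6}.
Refine {S0,S1,S2,S4,S6} on symbol 0: members go to different blocks, giving {S0,S4,S6} and {S1,S2}.
Refine {S0,S4,S6} on symbol 1: members go to different blocks, giving {S4,S6} and {S0}.
Refine {S4,S6} on symbol 1: members go to different blocks, giving {S4} and {S6}.
The partition is now stable with 5 blocks: {S3} | {S4} | {S1,S2} | {S0} | {S6}.
S3 and S0 end up in different blocks, so they are distinguishable. For instance, the string 'ε' is accepted from only S3.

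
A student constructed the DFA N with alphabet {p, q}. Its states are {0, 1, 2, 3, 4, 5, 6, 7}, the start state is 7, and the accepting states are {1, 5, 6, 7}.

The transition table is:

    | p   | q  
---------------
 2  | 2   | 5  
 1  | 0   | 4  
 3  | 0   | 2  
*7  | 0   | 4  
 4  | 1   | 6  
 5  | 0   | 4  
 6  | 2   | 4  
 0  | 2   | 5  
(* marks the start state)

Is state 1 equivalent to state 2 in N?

First remove the unreachable states {3}; 7 states remain.
P0 = {1,5,6,7} | {0,2,4}.
On input p, block {0,2,4} splits into {0,2} and {4}.
Stable partition: {1,5,6,7} | {0,2} | {4} — 3 equivalence classes.
1 and 2 end up in different blocks, so they are distinguishable. For instance, the string 'ε' is accepted from only 1.

No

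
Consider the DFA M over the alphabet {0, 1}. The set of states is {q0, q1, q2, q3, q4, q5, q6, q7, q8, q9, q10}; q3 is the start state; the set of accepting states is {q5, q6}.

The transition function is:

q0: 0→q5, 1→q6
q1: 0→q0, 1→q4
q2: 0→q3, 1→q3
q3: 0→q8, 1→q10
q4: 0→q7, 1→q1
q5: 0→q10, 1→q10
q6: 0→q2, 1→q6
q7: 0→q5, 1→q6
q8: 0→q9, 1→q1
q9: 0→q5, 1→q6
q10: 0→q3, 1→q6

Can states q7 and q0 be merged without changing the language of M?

Every state is reachable, so we keep all 11.
P0 = {q5,q6} | {q0,q1,q2,q3,q4,q7,q8,q9,q10}.
Split {q5,q6} by δ(·,1) → {q5} and {q6}.
Split {q0,q1,q2,q3,q4,q7,q8,q9,q10} by δ(·,0) → {q1,q2,q3,q4,q8,q10} and {q0,q7,q9}.
Refine {q1,q2,q3,q4,q8,q10} on symbol 0: members go to different blocks, giving {q1,q4,q8} and {q2,q3,q10}.
Split {q2,q3,q10} by δ(·,0) → {q2,q10} and {q3}.
Refine {q2,q10} on symbol 1: members go to different blocks, giving {q2} and {q10}.
Stable partition: {q5} | {q1,q4,q8} | {q6} | {q0,q7,q9} | {q2} | {q3} | {q10} — 7 equivalence classes.
q7 and q0 lie in the same block of the stable partition, so they are equivalent — no string distinguishes them.

Yes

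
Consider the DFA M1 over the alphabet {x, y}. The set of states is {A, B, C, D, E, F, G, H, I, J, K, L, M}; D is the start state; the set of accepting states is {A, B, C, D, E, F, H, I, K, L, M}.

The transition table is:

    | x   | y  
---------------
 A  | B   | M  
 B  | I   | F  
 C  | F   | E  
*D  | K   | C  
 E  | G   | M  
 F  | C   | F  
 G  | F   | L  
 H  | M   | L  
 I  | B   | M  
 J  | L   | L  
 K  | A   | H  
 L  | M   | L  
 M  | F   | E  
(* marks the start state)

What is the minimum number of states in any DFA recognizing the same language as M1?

6

States {J} cannot be reached from the start state, so discard them.
Start with accepting vs non-accepting: {A,B,C,D,E,F,H,I,K,L,M} | {G}.
Refine {A,B,C,D,E,F,H,I,K,L,M} on symbol x: members go to different blocks, giving {A,B,C,D,F,H,I,K,L,M} and {E}.
Refine {A,B,C,D,F,H,I,K,L,M} on symbol y: members go to different blocks, giving {A,B,D,F,H,I,K,L} and {C,M}.
Split {A,B,D,F,H,I,K,L} by δ(·,x) → {A,B,D,I,K} and {F,H,L}.
Refine {A,B,D,I,K} on symbol y: members go to different blocks, giving {A,D,I} and {B,K}.
No further refinement is possible. Final partition (6 blocks): {A,D,I} | {G} | {E} | {C,M} | {F,H,L} | {B,K}.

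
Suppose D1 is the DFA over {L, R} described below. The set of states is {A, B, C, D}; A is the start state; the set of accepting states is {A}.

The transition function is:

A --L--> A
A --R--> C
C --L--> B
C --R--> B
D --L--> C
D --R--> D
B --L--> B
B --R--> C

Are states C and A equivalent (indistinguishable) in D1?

No

First remove the unreachable states {D}; 3 states remain.
Initial partition by acceptance: {A} | {B,C}.
Stable partition: {A} | {B,C} — 2 equivalence classes.
C and A end up in different blocks, so they are distinguishable. For instance, the string 'ε' is accepted from only A.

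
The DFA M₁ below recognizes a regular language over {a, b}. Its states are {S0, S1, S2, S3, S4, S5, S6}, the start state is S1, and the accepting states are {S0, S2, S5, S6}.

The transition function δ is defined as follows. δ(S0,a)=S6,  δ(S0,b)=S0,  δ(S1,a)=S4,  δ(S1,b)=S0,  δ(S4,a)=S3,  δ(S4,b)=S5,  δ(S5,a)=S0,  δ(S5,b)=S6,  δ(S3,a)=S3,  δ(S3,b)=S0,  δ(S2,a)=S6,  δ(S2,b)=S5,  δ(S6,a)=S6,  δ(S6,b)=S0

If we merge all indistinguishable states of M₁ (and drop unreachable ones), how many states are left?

Reachable states from the start: {S0,S1,S3,S4,S5,S6}. Unreachable: {S2} — drop them.
Start with accepting vs non-accepting: {S0,S5,S6} | {S1,S3,S4}.
No further refinement is possible. Final partition (2 blocks): {S0,S5,S6} | {S1,S3,S4}.

2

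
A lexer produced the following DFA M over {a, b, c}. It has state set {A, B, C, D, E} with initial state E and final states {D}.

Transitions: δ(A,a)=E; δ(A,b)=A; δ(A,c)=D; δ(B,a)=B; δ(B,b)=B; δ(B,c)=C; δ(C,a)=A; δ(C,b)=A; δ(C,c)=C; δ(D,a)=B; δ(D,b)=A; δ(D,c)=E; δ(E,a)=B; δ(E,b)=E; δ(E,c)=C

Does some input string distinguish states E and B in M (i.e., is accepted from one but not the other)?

No

Start with accepting vs non-accepting: {D} | {A,B,C,E}.
Split {A,B,C,E} by δ(·,c) → {B,C,E} and {A}.
Split {B,C,E} by δ(·,a) → {B,E} and {C}.
Stable partition: {D} | {B,E} | {A} | {C} — 4 equivalence classes.
E and B lie in the same block of the stable partition, so they are equivalent — no string distinguishes them.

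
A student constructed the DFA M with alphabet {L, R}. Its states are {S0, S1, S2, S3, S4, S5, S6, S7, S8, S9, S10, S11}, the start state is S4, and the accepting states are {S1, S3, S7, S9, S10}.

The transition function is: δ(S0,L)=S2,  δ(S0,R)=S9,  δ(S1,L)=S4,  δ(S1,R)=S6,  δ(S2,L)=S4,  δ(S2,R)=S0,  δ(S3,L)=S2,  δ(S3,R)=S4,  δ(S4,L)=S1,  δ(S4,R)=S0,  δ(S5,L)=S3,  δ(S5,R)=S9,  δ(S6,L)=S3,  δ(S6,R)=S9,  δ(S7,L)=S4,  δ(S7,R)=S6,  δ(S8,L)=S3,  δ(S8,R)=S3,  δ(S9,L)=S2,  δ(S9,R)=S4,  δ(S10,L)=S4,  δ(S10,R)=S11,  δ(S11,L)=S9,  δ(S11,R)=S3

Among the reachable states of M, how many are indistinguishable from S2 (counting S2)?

Reachable states from the start: {S0,S1,S2,S3,S4,S6,S9}. Unreachable: {S5,S7,S8,S10,S11} — drop them.
Initial partition by acceptance: {S1,S3,S9} | {S0,S2,S4,S6}.
Split {S0,S2,S4,S6} by δ(·,L) → {S0,S2} and {S4,S6}.
Refine {S1,S3,S9} on symbol L: members go to different blocks, giving {S3,S9} and {S1}.
On input L, block {S0,S2} splits into {S0} and {S2}.
Refine {S4,S6} on symbol L: members go to different blocks, giving {S4} and {S6}.
No further refinement is possible. Final partition (6 blocks): {S3,S9} | {S0} | {S4} | {S1} | {S2} | {S6}.
The equivalence class containing S2 is {S2}, of size 1.

1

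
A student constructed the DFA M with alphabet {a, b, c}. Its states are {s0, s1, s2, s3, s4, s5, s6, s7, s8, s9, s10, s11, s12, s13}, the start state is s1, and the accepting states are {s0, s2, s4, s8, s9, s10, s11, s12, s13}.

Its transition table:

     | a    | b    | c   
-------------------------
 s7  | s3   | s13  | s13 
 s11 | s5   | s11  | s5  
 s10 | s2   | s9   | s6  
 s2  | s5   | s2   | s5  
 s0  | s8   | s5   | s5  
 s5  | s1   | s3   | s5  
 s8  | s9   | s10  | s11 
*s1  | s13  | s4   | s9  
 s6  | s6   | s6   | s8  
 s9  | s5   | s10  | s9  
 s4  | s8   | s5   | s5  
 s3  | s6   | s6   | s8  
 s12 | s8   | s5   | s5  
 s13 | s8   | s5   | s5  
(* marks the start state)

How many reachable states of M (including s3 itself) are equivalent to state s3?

2

First remove the unreachable states {s0,s7,s12}; 11 states remain.
Initial partition by acceptance: {s2,s4,s8,s9,s10,s11,s13} | {s1,s3,s5,s6}.
On input a, block {s2,s4,s8,s9,s10,s11,s13} splits into {s4,s8,s10,s13} and {s2,s9,s11}.
Split {s4,s8,s10,s13} by δ(·,a) → {s4,s13} and {s8,s10}.
On input a, block {s1,s3,s5,s6} splits into {s3,s5,s6} and {s1}.
On input a, block {s3,s5,s6} splits into {s3,s6} and {s5}.
On input b, block {s2,s9,s11} splits into {s2,s11} and {s9}.
Refine {s8,s10} on symbol a: members go to different blocks, giving {s8} and {s10}.
The partition is now stable with 8 blocks: {s4,s13} | {s3,s6} | {s2,s11} | {s8} | {s1} | {s5} | {s9} | {s10}.
The equivalence class containing s3 is {s3,s6}, of size 2.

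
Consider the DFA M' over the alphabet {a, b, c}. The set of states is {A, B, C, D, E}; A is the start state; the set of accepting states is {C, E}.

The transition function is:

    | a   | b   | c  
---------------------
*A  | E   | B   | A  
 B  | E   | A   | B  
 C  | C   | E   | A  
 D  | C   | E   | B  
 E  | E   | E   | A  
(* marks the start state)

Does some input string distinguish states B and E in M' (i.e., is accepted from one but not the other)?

Reachable states from the start: {A,B,E}. Unreachable: {C,D} — drop them.
P0 = {E} | {A,B}.
The partition is now stable with 2 blocks: {E} | {A,B}.
B and E end up in different blocks, so they are distinguishable. For instance, the string 'ε' is accepted from only E.

Yes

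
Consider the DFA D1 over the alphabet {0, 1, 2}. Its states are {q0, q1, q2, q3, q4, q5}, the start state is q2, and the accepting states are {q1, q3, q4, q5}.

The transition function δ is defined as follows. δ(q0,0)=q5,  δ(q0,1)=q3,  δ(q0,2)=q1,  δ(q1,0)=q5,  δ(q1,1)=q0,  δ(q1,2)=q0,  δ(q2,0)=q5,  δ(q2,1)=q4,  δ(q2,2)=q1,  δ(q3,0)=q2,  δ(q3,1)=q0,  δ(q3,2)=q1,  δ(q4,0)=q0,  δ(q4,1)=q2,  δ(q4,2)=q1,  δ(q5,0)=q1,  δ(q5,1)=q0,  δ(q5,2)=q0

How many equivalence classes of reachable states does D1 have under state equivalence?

3

Every state is reachable, so we keep all 6.
Start with accepting vs non-accepting: {q1,q3,q4,q5} | {q0,q2}.
Refine {q1,q3,q4,q5} on symbol 0: members go to different blocks, giving {q1,q5} and {q3,q4}.
No further refinement is possible. Final partition (3 blocks): {q1,q5} | {q0,q2} | {q3,q4}.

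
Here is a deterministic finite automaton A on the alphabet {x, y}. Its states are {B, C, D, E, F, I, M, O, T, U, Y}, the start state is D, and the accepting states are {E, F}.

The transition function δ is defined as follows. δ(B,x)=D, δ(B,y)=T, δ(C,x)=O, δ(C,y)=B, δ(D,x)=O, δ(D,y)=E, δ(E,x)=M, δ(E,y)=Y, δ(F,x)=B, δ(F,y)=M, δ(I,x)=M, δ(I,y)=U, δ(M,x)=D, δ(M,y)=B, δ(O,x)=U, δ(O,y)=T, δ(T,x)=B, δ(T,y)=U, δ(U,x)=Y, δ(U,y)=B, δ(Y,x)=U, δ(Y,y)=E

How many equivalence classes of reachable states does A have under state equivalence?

8

States {C,F,I} cannot be reached from the start state, so discard them.
Initial partition by acceptance: {E} | {B,D,M,O,T,U,Y}.
On input y, block {B,D,M,O,T,U,Y} splits into {B,M,O,T,U} and {D,Y}.
Split {B,M,O,T,U} by δ(·,x) → {B,M,U} and {O,T}.
On input y, block {B,M,U} splits into {M,U} and {B}.
On input x, block {D,Y} splits into {D} and {Y}.
On input x, block {M,U} splits into {U} and {M}.
Refine {O,T} on symbol x: members go to different blocks, giving {T} and {O}.
Stable partition: {E} | {U} | {D} | {T} | {B} | {Y} | {M} | {O} — 8 equivalence classes.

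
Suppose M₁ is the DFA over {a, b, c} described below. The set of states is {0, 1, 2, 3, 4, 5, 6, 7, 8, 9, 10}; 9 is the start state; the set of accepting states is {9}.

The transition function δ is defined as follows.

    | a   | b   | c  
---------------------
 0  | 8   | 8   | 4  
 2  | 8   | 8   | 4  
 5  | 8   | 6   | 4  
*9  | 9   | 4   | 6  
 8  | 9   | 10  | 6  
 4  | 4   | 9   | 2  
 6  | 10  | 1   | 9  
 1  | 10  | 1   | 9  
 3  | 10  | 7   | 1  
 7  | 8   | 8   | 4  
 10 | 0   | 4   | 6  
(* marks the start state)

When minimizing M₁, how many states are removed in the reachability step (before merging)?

Starting at 9 and following transitions, the reachable set is {0, 1, 2, 4, 6, 8, 9, 10}. That leaves 3, 5, 7 unreachable — 3 in total.

3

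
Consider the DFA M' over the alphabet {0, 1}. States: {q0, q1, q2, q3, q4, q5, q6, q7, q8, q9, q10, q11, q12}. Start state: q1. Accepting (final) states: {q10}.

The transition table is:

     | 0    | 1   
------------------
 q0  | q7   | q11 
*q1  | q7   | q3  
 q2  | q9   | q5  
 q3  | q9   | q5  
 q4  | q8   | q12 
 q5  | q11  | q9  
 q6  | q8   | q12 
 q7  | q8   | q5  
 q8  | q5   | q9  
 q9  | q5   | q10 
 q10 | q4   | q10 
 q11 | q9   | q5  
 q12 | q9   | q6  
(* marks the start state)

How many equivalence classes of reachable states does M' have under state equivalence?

9

States {q0,q2} cannot be reached from the start state, so discard them.
P0 = {q10} | {q1,q3,q4,q5,q6,q7,q8,q9,q11,q12}.
On input 1, block {q1,q3,q4,q5,q6,q7,q8,q9,q11,q12} splits into {q1,q3,q4,q5,q6,q7,q8,q11,q12} and {q9}.
Refine {q1,q3,q4,q5,q6,q7,q8,q11,q12} on symbol 0: members go to different blocks, giving {q1,q4,q5,q6,q7,q8} and {q3,q11,q12}.
On input 0, block {q1,q4,q5,q6,q7,q8} splits into {q1,q4,q6,q7,q8} and {q5}.
Refine {q1,q4,q6,q7,q8} on symbol 0: members go to different blocks, giving {q1,q4,q6,q7} and {q8}.
On input 0, block {q1,q4,q6,q7} splits into {q4,q6,q7} and {q1}.
On input 1, block {q4,q6,q7} splits into {q4,q6} and {q7}.
Refine {q3,q11,q12} on symbol 1: members go to different blocks, giving {q3,q11} and {q12}.
No further refinement is possible. Final partition (9 blocks): {q10} | {q4,q6} | {q9} | {q3,q11} | {q5} | {q8} | {q1} | {q7} | {q12}.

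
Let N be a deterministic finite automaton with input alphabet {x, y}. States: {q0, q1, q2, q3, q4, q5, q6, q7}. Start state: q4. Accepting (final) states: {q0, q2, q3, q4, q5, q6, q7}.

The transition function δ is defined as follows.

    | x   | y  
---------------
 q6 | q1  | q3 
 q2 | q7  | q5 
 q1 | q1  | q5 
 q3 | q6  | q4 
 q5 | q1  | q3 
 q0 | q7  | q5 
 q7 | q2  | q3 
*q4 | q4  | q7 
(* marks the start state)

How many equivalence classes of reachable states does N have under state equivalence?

States {q0} cannot be reached from the start state, so discard them.
Initial partition by acceptance: {q2,q3,q4,q5,q6,q7} | {q1}.
On input x, block {q2,q3,q4,q5,q6,q7} splits into {q2,q3,q4,q7} and {q5,q6}.
On input x, block {q2,q3,q4,q7} splits into {q2,q4,q7} and {q3}.
Refine {q2,q4,q7} on symbol y: members go to different blocks, giving {q2} and {q4} and {q7}.
The partition is now stable with 6 blocks: {q2} | {q1} | {q5,q6} | {q3} | {q4} | {q7}.

6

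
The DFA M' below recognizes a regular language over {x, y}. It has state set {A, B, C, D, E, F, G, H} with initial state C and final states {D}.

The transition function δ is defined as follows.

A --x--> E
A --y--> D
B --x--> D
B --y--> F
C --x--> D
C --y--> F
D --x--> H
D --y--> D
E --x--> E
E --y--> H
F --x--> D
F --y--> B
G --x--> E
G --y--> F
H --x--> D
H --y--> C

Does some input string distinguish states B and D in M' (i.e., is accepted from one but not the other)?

States {A,E,G} cannot be reached from the start state, so discard them.
Start with accepting vs non-accepting: {D} | {B,C,F,H}.
Stable partition: {D} | {B,C,F,H} — 2 equivalence classes.
B and D end up in different blocks, so they are distinguishable. For instance, the string 'ε' is accepted from only D.

Yes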